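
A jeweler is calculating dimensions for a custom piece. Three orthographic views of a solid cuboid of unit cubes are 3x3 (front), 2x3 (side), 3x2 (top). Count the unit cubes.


Orthographic views of a solid rectangular block:
Front view 3 x 3 -> length = 3, height = 3
Side view 2 x 3 -> width = 2, height = 3 (consistent)
Top view 3 x 2 -> confirms length = 3, width = 2
The block is 3 x 2 x 3.
Total unit cubes = 3 * 2 * 3 = 18
18 unit cubes


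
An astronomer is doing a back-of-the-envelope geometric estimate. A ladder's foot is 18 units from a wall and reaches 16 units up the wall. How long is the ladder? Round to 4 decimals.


Shape: right triangle
Legs a = 18 units, b = 16 units
Formula: c = sqrt(a^2 + b^2)
a^2 = 324, b^2 = 256
a^2 + b^2 = 580
c = sqrt(580)
c = 24.0832
24.0832 units


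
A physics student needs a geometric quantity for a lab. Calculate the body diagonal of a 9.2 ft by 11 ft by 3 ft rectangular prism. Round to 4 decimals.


Shape: rectangular box (space diagonal)
l = 9.2 ft, w = 11 ft, h = 3 ft
Visualize: the diagonal of the base, then a right triangle with that diagonal and the height.
Formula: d = sqrt(l^2 + w^2 + h^2)
l^2 + w^2 + h^2 = 84.64 + 121 + 9 = 214.64
d = sqrt(214.64)
d = 14.6506
14.6506 ft


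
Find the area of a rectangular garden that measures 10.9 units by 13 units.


Shape: rectangle
Length l = 10.9 units, Width w = 13 units
Formula: A = l * w
A = 10.9 * 13
A = 141.7
141.7 units^2


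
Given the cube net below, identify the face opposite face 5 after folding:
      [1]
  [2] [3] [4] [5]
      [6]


Net: cross layout. Take square 3 as the base (bottom).
Fold the four squares in the horizontal row up around 3: 2 -> left, 4 -> right, 5 wraps to the top.
Fold 1 and 6 up from 3: 1 -> back, 6 -> front.
Opposite pairs are therefore: (1, 6), (2, 4), (3, 5).
Face 5 is opposite face 3.
face 3


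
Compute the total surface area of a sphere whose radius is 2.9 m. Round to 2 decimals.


Shape: sphere
Radius r = 2.9 m
Formula: SA = 4 * pi * r^2
r^2 = 8.41
SA = 4 * pi * 8.41
SA = 33.64 * pi
SA = 105.68
105.68 m^2


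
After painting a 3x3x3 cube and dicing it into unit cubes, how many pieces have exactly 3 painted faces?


Large cube: 3 x 3 x 3, cut into unit cubes.
Cubes with 3 painted faces are at the corners. A cube always has 8 corners.
Count = 8
8 unit cubes


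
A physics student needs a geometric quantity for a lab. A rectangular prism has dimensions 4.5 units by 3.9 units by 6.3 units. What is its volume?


Shape: rectangular prism
l = 4.5 units, w = 3.9 units, h = 6.3 units
Formula: V = l * w * h
V = 4.5 * 3.9 * 6.3
V = 17.55 * 6.3
V = 110.565
110.565 units^3


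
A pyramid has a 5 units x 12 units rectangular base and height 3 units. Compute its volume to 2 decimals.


Shape: rectangular pyramid
Base: 5 units x 12 units, Height h = 3 units
Formula: V = (1/3) * base_area * h
base_area = 5 * 12 = 60
base_area * h = 60 * 3 = 180
V = 180 / 3
V = 60
60 units^3


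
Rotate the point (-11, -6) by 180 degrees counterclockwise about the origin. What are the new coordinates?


Transformation: rotation about the origin
Original point: (-11, -6)
Rule for 180 deg: (x, y) -> (-x, -y)
Apply: (-11, -6) -> (11, 6)
(11, 6)


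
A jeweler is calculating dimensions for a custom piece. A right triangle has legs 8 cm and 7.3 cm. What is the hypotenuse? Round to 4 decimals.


Shape: right triangle
Legs a = 8 cm, b = 7.3 cm
Formula: c = sqrt(a^2 + b^2)
a^2 = 64, b^2 = 53.29
a^2 + b^2 = 117.29
c = sqrt(117.29)
c = 10.8301
10.8301 cm


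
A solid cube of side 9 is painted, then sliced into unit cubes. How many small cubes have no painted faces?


Large cube: 9 x 9 x 9, cut into unit cubes.
n = 9, so n - 2 = 7
Unpainted cubes form the interior (n - 2)^3 block.
(n - 2)^3 = 7^3 = 343
343 unit cubes


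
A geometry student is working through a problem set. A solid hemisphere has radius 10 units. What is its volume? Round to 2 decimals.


Shape: hemisphere (half of a sphere)
Radius r = 10 units
Formula: V = (1/2) * (4/3) * pi * r^3 = (2/3) * pi * r^3
r^3 = 1000
(2/3) * 1000 = 666.666667
V = 666.666667 * pi
V = 2094.4
2094.4 units^3


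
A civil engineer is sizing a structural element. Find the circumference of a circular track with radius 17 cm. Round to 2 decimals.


Shape: circle
Radius r = 17 cm
Formula: C = 2 * pi * r
C = 2 * pi * 17
C = 34 * pi
C = 106.81
106.81 cm


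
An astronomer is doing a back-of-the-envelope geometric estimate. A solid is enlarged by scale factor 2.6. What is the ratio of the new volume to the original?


Linear scale factor k = 2.6
Rule: under a linear scaling by k, volumes scale by k^3.
k^3 = 2.6 * 2.6 * 2.6
k^3 = 6.76 * 2.6
k^3 = 17.576
Volume scales by a factor of 17.576.
17.576 (dimensionless)


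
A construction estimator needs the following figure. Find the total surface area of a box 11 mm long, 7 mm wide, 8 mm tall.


Shape: rectangular prism
l = 11 mm, w = 7 mm, h = 8 mm
Formula: SA = 2(lw + lh + wh)
lw = 77, lh = 88, wh = 56
lw + lh + wh = 221
SA = 2 * 221
SA = 442
442 mm^2


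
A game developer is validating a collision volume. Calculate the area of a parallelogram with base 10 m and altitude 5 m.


Shape: parallelogram
Base b = 10 m, Height h = 5 m
Formula: A = b * h
A = 10 * 5
A = 50
50 m^2


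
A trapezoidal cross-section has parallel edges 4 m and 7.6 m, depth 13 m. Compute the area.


Shape: trapezoid
Parallel sides a = 4 m, b = 7.6 m; Height h = 13 m
Formula: A = (a + b) * h / 2
a + b = 4 + 7.6 = 11.6
A = 11.6 * 13 / 2
A = 150.8 / 2
A = 75.4
75.4 m^2


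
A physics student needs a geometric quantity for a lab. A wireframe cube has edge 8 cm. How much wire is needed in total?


Shape: cube
Side s = 8 cm
A cube has 12 edges, all equal.
Formula: total edge length = 12 * s
Total = 12 * 8
Total = 96
96 cm


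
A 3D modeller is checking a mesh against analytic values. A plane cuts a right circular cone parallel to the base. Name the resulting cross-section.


Solid: right circular cone
Cutting plane: parallel to the base
Visualize the intersection of the plane with the solid's surface.
The boundary of the cut region is a circle.
circle


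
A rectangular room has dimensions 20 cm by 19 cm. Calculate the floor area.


Shape: rectangle
Length l = 20 cm, Width w = 19 cm
Formula: A = l * w
A = 20 * 19
A = 380
380 cm^2


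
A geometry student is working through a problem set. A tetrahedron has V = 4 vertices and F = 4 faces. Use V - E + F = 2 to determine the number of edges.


Polyhedron: tetrahedron
Euler's formula for convex polyhedra: V - E + F = 2
Given: V = 4 vertices and F = 4 faces
Solve for E:
E = V + F - 2 = 4 + 4 - 2 = 6
6 edges


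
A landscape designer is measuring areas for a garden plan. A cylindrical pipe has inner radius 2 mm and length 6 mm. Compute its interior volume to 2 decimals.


Shape: cylinder
Radius r = 2 mm, Height h = 6 mm
Formula: V = pi * r^2 * h
r^2 = 4
V = pi * 4 * 6
V = 24 * pi
V = 75.4
75.4 mm^3


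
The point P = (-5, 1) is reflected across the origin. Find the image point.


Transformation: reflection
Original point: (-5, 1)
Rule for reflection through the origin: (x, y) -> (-x, -y)
Apply: (-5, 1) -> (5, -1)
(5, -1)


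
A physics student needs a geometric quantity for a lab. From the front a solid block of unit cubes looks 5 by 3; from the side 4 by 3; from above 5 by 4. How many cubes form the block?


Orthographic views of a solid rectangular block:
Front view 5 x 3 -> length = 5, height = 3
Side view 4 x 3 -> width = 4, height = 3 (consistent)
Top view 5 x 4 -> confirms length = 5, width = 4
The block is 5 x 4 x 3.
Total unit cubes = 5 * 4 * 3 = 60
60 unit cubes


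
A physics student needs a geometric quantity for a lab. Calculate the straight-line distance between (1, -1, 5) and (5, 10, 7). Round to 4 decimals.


3D distance between two points
P1 = (1, -1, 5), P2 = (5, 10, 7)
Formula: d = sqrt((x2-x1)^2 + (y2-y1)^2 + (z2-z1)^2)
dx = 5 - 1 = 4
dy = 10 - -1 = 11
dz = 7 - 5 = 2
dx^2 + dy^2 + dz^2 = 16 + 121 + 4 = 141
d = sqrt(141)
d = 11.8743
11.8743 units


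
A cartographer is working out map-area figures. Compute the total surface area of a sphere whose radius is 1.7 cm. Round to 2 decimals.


Shape: sphere
Radius r = 1.7 cm
Formula: SA = 4 * pi * r^2
r^2 = 2.89
SA = 4 * pi * 2.89
SA = 11.56 * pi
SA = 36.32
36.32 cm^2


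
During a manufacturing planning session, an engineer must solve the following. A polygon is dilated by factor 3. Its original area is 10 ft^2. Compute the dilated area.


Linear scale factor k = 3
Original area = 10 ft^2
Rule: under a linear scaling by k, areas scale by k^2.
k^2 = 3^2 = 9
New area = 10 * 9
New area = 90
90 ft^2


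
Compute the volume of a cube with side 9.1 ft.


Shape: cube
Side s = 9.1 ft
Formula: V = s^3
V = 9.1 * 9.1 * 9.1
V = 82.81 * 9.1
V = 753.571
753.571 ft^3


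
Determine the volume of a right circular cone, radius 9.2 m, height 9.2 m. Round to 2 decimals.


Shape: cone
Radius r = 9.2 m, Height h = 9.2 m
Formula: V = (1/3) * pi * r^2 * h
r^2 = 84.64
pi * r^2 * h = pi * 84.64 * 9.2 = 778.688 * pi
V = 778.688 * pi / 3
V = 815.44
815.44 m^3


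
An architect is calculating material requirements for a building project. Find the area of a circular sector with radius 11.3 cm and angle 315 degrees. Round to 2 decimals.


Shape: circular sector
Radius r = 11.3 cm, Angle = 315 degrees
Formula: A = (angle/360) * pi * r^2
r^2 = 127.69
Fraction of circle = 315/360
A = (315/360) * pi * 127.69
A = 111.72875 * pi
A = 351.01
351.01 cm^2


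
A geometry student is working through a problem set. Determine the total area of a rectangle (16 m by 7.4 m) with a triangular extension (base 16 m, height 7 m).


Composite shape: rectangle + triangle
Rectangle area = 16 * 7.4 = 118.4
Triangle area = 0.5 * 16 * 7 = 56
Total = 118.4 + 56
Total = 174.4
174.4 m^2


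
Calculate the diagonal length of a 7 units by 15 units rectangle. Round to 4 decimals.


Shape: rectangle (diagonal via Pythagoras)
Sides: 7 units and 15 units
Formula: d = sqrt(l^2 + w^2)
l^2 = 49, w^2 = 225
l^2 + w^2 = 274
d = sqrt(274)
d = 16.5529
16.5529 units


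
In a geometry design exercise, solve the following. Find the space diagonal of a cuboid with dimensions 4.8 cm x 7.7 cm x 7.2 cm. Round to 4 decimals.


Shape: rectangular box (space diagonal)
l = 4.8 cm, w = 7.7 cm, h = 7.2 cm
Visualize: the diagonal of the base, then a right triangle with that diagonal and the height.
Formula: d = sqrt(l^2 + w^2 + h^2)
l^2 + w^2 + h^2 = 23.04 + 59.29 + 51.84 = 134.17
d = sqrt(134.17)
d = 11.5832
11.5832 cm


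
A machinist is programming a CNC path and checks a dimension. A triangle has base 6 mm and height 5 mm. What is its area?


Shape: triangle
Base b = 6 mm, Height h = 5 mm
Formula: A = (1/2) * b * h
A = 0.5 * 6 * 5
A = 0.5 * 30
A = 15
15 mm^2


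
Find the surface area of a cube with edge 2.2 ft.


Shape: cube
Side s = 2.2 ft
A cube has 6 square faces.
Formula: SA = 6 * s^2
s^2 = 4.84
SA = 6 * 4.84
SA = 29.04
29.04 ft^2


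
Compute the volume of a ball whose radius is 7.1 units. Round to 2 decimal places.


Shape: sphere
Radius r = 7.1 units
Formula: V = (4/3) * pi * r^3
r^3 = 357.911
(4/3) * 357.911 = 477.214667
V = 477.214667 * pi
V = 1499.21
1499.21 units^3


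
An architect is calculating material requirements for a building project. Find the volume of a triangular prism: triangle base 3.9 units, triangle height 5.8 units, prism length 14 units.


Shape: triangular prism
Triangle base = 3.9 units, triangle height = 5.8 units, prism length L = 14 units
Formula: V = (1/2 * b * h_tri) * L
Cross-section area = 0.5 * 3.9 * 5.8 = 11.31
V = 11.31 * 14
V = 158.34
158.34 units^3


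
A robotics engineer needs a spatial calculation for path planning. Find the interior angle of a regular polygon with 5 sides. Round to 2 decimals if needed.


Shape: regular pentagon (5 sides)
Formula: interior angle = (n - 2) * 180 / n
(n - 2) = 3
(n - 2) * 180 = 540
angle = 540 / 5
angle = 108
108 degrees


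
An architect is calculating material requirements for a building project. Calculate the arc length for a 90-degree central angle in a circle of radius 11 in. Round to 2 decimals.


Shape: circular arc
Radius r = 11 in, Angle = 90 degrees
Formula: L = (angle/360) * 2 * pi * r
2 * pi * r = 22 * pi
L = (90/360) * 22 * pi
L = 5.5 * pi
L = 17.28
17.28 in


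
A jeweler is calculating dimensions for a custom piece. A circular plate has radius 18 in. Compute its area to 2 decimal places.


Shape: circle
Radius r = 18 in
Formula: A = pi * r^2
r^2 = 18^2 = 324
A = pi * 324
A = 1017.88
1017.88 in^2


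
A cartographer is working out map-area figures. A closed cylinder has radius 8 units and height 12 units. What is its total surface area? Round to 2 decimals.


Shape: closed cylinder
Radius r = 8 units, Height h = 12 units
Formula: SA = 2*pi*r^2 + 2*pi*r*h = 2*pi*r*(r + h)
r + h = 20
2 * r * (r + h) = 2 * 8 * 20 = 320
SA = 320 * pi
SA = 1005.31
1005.31 units^2


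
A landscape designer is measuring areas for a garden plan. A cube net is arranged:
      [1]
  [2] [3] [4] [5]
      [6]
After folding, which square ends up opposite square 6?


Net: cross layout. Take square 3 as the base (bottom).
Fold the four squares in the horizontal row up around 3: 2 -> left, 4 -> right, 5 wraps to the top.
Fold 1 and 6 up from 3: 1 -> back, 6 -> front.
Opposite pairs are therefore: (1, 6), (2, 4), (3, 5).
Face 6 is opposite face 1.
face 1


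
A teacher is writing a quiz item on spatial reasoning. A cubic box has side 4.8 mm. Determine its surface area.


Shape: cube
Side s = 4.8 mm
A cube has 6 square faces.
Formula: SA = 6 * s^2
s^2 = 23.04
SA = 6 * 23.04
SA = 138.24
138.24 mm^2


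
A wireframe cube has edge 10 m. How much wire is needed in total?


Shape: cube
Side s = 10 m
A cube has 12 edges, all equal.
Formula: total edge length = 12 * s
Total = 12 * 10
Total = 120
120 m


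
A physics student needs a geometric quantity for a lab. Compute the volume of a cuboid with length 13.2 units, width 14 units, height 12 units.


Shape: rectangular prism
l = 13.2 units, w = 14 units, h = 12 units
Formula: V = l * w * h
V = 13.2 * 14 * 12
V = 184.8 * 12
V = 2217.6
2217.6 units^3


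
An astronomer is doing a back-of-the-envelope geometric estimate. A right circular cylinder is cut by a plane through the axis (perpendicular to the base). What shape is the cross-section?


Solid: right circular cylinder
Cutting plane: through the axis (perpendicular to the base)
Visualize the intersection of the plane with the solid's surface.
The boundary of the cut region is a rectangle.
rectangle


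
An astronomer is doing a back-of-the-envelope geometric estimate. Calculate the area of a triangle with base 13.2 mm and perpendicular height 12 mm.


Shape: triangle
Base b = 13.2 mm, Height h = 12 mm
Formula: A = (1/2) * b * h
A = 0.5 * 13.2 * 12
A = 0.5 * 158.4
A = 79.2
79.2 mm^2


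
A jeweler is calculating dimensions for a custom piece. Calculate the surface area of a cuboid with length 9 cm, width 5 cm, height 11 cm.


Shape: rectangular prism
l = 9 cm, w = 5 cm, h = 11 cm
Formula: SA = 2(lw + lh + wh)
lw = 45, lh = 99, wh = 55
lw + lh + wh = 199
SA = 2 * 199
SA = 398
398 cm^2


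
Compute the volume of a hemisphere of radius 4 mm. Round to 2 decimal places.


Shape: hemisphere (half of a sphere)
Radius r = 4 mm
Formula: V = (1/2) * (4/3) * pi * r^3 = (2/3) * pi * r^3
r^3 = 64
(2/3) * 64 = 42.666667
V = 42.666667 * pi
V = 134.04
134.04 mm^3


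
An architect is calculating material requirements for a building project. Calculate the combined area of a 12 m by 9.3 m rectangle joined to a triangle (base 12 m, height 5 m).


Composite shape: rectangle + triangle
Rectangle area = 12 * 9.3 = 111.6
Triangle area = 0.5 * 12 * 5 = 30
Total = 111.6 + 30
Total = 141.6
141.6 m^2


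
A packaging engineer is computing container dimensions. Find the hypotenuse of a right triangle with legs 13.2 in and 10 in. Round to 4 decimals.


Shape: right triangle
Legs a = 13.2 in, b = 10 in
Formula: c = sqrt(a^2 + b^2)
a^2 = 174.24, b^2 = 100
a^2 + b^2 = 274.24
c = sqrt(274.24)
c = 16.5602
16.5602 in


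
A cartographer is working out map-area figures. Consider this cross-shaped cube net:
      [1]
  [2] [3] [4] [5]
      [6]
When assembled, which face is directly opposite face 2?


Net: cross layout. Take square 3 as the base (bottom).
Fold the four squares in the horizontal row up around 3: 2 -> left, 4 -> right, 5 wraps to the top.
Fold 1 and 6 up from 3: 1 -> back, 6 -> front.
Opposite pairs are therefore: (1, 6), (2, 4), (3, 5).
Face 2 is opposite face 4.
face 4


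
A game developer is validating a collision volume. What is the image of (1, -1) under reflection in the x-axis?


Transformation: reflection
Original point: (1, -1)
Rule for reflection over the x-axis: (x, y) -> (x, -y)
Apply: (1, -1) -> (1, 1)
(1, 1)


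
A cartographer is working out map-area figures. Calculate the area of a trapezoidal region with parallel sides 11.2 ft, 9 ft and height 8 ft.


Shape: trapezoid
Parallel sides a = 11.2 ft, b = 9 ft; Height h = 8 ft
Formula: A = (a + b) * h / 2
a + b = 11.2 + 9 = 20.2
A = 20.2 * 8 / 2
A = 161.6 / 2
A = 80.8
80.8 ft^2


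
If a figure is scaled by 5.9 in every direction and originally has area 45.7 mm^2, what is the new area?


Linear scale factor k = 5.9
Original area = 45.7 mm^2
Rule: under a linear scaling by k, areas scale by k^2.
k^2 = 5.9^2 = 34.81
New area = 45.7 * 34.81
New area = 1590.817
1590.817 mm^2


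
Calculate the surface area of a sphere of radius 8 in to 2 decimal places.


Shape: sphere
Radius r = 8 in
Formula: SA = 4 * pi * r^2
r^2 = 64
SA = 4 * pi * 64
SA = 256 * pi
SA = 804.25
804.25 in^2


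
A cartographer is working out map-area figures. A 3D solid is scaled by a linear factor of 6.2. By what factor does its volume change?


Linear scale factor k = 6.2
Rule: under a linear scaling by k, volumes scale by k^3.
k^3 = 6.2 * 6.2 * 6.2
k^3 = 38.44 * 6.2
k^3 = 238.328
Volume scales by a factor of 238.328.
238.328 (dimensionless)


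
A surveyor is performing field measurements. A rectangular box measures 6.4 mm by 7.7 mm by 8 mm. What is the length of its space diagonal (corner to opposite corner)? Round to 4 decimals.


Shape: rectangular box (space diagonal)
l = 6.4 mm, w = 7.7 mm, h = 8 mm
Visualize: the diagonal of the base, then a right triangle with that diagonal and the height.
Formula: d = sqrt(l^2 + w^2 + h^2)
l^2 + w^2 + h^2 = 40.96 + 59.29 + 64 = 164.25
d = sqrt(164.25)
d = 12.816
12.816 mm


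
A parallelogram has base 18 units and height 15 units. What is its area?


Shape: parallelogram
Base b = 18 units, Height h = 15 units
Formula: A = b * h
A = 18 * 15
A = 270
270 units^2


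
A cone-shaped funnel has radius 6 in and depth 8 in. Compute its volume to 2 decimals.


Shape: cone
Radius r = 6 in, Height h = 8 in
Formula: V = (1/3) * pi * r^2 * h
r^2 = 36
pi * r^2 * h = pi * 36 * 8 = 288 * pi
V = 288 * pi / 3
V = 301.59
301.59 in^3


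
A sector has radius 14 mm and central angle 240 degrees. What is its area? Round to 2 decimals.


Shape: circular sector
Radius r = 14 mm, Angle = 240 degrees
Formula: A = (angle/360) * pi * r^2
r^2 = 196
Fraction of circle = 240/360
A = (240/360) * pi * 196
A = 130.666667 * pi
A = 410.5
410.5 mm^2


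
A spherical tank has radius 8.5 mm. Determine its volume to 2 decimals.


Shape: sphere
Radius r = 8.5 mm
Formula: V = (4/3) * pi * r^3
r^3 = 614.125
(4/3) * 614.125 = 818.833333
V = 818.833333 * pi
V = 2572.44
2572.44 mm^3


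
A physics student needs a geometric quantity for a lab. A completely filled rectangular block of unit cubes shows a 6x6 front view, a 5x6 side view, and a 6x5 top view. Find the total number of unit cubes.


Orthographic views of a solid rectangular block:
Front view 6 x 6 -> length = 6, height = 6
Side view 5 x 6 -> width = 5, height = 6 (consistent)
Top view 6 x 5 -> confirms length = 6, width = 5
The block is 6 x 5 x 6.
Total unit cubes = 6 * 5 * 6 = 180
180 unit cubes


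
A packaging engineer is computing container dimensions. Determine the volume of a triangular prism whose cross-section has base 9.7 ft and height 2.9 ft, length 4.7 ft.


Shape: triangular prism
Triangle base = 9.7 ft, triangle height = 2.9 ft, prism length L = 4.7 ft
Formula: V = (1/2 * b * h_tri) * L
Cross-section area = 0.5 * 9.7 * 2.9 = 14.065
V = 14.065 * 4.7
V = 66.1055
66.1055 ft^3


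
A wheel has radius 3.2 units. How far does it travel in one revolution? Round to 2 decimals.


Shape: circle
Radius r = 3.2 units
Formula: C = 2 * pi * r
C = 2 * pi * 3.2
C = 6.4 * pi
C = 20.11
20.11 units


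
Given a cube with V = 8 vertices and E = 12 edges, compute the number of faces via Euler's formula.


Polyhedron: cube
Euler's formula for convex polyhedra: V - E + F = 2
Given: V = 8 vertices and E = 12 edges
Solve for F:
F = 2 + E - V = 2 + 12 - 8 = 6
6 faces


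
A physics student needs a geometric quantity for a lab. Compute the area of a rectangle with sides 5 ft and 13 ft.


Shape: rectangle
Length l = 5 ft, Width w = 13 ft
Formula: A = l * w
A = 5 * 13
A = 65
65 ft^2


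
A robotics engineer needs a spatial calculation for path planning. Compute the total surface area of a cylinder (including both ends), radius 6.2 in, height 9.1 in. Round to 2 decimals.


Shape: closed cylinder
Radius r = 6.2 in, Height h = 9.1 in
Formula: SA = 2*pi*r^2 + 2*pi*r*h = 2*pi*r*(r + h)
r + h = 15.3
2 * r * (r + h) = 2 * 6.2 * 15.3 = 189.72
SA = 189.72 * pi
SA = 596.02
596.02 in^2


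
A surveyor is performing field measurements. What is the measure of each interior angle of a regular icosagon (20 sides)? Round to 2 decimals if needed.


Shape: regular icosagon (20 sides)
Formula: interior angle = (n - 2) * 180 / n
(n - 2) = 18
(n - 2) * 180 = 3240
angle = 3240 / 20
angle = 162
162 degrees


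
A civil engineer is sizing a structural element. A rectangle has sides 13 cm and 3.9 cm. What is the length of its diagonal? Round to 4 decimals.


Shape: rectangle (diagonal via Pythagoras)
Sides: 13 cm and 3.9 cm
Formula: d = sqrt(l^2 + w^2)
l^2 = 169, w^2 = 15.21
l^2 + w^2 = 184.21
d = sqrt(184.21)
d = 13.5724
13.5724 cm


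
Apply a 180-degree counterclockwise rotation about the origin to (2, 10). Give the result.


Transformation: rotation about the origin
Original point: (2, 10)
Rule for 180 deg: (x, y) -> (-x, -y)
Apply: (2, 10) -> (-2, -10)
(-2, -10)


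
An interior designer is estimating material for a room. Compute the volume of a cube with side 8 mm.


Shape: cube
Side s = 8 mm
Formula: V = s^3
V = 8 * 8 * 8
V = 64 * 8
V = 512
512 mm^3


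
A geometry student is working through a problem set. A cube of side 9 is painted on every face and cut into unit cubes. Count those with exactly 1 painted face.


Large cube: 9 x 9 x 9, cut into unit cubes.
n = 9, so n - 2 = 7
Cubes with 1 painted face lie in the interior of each face.
A cube has 6 faces; each contributes (n - 2)^2 = 49 such cubes.
Count = 6 * 49 = 294
294 unit cubes


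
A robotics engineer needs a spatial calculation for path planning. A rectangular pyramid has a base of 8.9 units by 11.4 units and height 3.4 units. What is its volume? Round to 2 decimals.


Shape: rectangular pyramid
Base: 8.9 units x 11.4 units, Height h = 3.4 units
Formula: V = (1/3) * base_area * h
base_area = 8.9 * 11.4 = 101.46
base_area * h = 101.46 * 3.4 = 344.964
V = 344.964 / 3
V = 114.99
114.99 units^3


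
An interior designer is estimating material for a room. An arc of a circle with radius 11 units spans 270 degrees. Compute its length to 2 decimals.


Shape: circular arc
Radius r = 11 units, Angle = 270 degrees
Formula: L = (angle/360) * 2 * pi * r
2 * pi * r = 22 * pi
L = (270/360) * 22 * pi
L = 16.5 * pi
L = 51.84
51.84 units


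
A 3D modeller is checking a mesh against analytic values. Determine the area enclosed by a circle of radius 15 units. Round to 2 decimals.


Shape: circle
Radius r = 15 units
Formula: A = pi * r^2
r^2 = 15^2 = 225
A = pi * 225
A = 706.86
706.86 units^2


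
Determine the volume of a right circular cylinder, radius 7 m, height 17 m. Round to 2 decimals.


Shape: cylinder
Radius r = 7 m, Height h = 17 m
Formula: V = pi * r^2 * h
r^2 = 49
V = pi * 49 * 17
V = 833 * pi
V = 2616.95
2616.95 m^3


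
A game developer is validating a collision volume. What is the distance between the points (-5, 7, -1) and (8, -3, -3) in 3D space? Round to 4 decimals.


3D distance between two points
P1 = (-5, 7, -1), P2 = (8, -3, -3)
Formula: d = sqrt((x2-x1)^2 + (y2-y1)^2 + (z2-z1)^2)
dx = 8 - -5 = 13
dy = -3 - 7 = -10
dz = -3 - -1 = -2
dx^2 + dy^2 + dz^2 = 169 + 100 + 4 = 273
d = sqrt(273)
d = 16.5227
16.5227 units


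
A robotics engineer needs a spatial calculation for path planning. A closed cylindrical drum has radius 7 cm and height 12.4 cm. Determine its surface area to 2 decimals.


Shape: closed cylinder
Radius r = 7 cm, Height h = 12.4 cm
Formula: SA = 2*pi*r^2 + 2*pi*r*h = 2*pi*r*(r + h)
r + h = 19.4
2 * r * (r + h) = 2 * 7 * 19.4 = 271.6
SA = 271.6 * pi
SA = 853.26
853.26 cm^2


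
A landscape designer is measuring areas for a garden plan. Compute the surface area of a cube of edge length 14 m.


Shape: cube
Side s = 14 m
A cube has 6 square faces.
Formula: SA = 6 * s^2
s^2 = 196
SA = 6 * 196
SA = 1176
1176 m^2


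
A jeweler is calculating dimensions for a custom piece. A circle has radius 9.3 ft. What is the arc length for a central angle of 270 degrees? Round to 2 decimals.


Shape: circular arc
Radius r = 9.3 ft, Angle = 270 degrees
Formula: L = (angle/360) * 2 * pi * r
2 * pi * r = 18.6 * pi
L = (270/360) * 18.6 * pi
L = 13.95 * pi
L = 43.83
43.83 ft


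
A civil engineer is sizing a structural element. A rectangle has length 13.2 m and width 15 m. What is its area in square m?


Shape: rectangle
Length l = 13.2 m, Width w = 15 m
Formula: A = l * w
A = 13.2 * 15
A = 198
198 m^2


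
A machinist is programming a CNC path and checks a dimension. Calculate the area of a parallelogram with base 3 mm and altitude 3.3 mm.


Shape: parallelogram
Base b = 3 mm, Height h = 3.3 mm
Formula: A = b * h
A = 3 * 3.3
A = 9.9
9.9 mm^2


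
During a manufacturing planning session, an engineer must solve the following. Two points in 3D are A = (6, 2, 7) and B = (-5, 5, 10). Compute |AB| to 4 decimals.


3D distance between two points
P1 = (6, 2, 7), P2 = (-5, 5, 10)
Formula: d = sqrt((x2-x1)^2 + (y2-y1)^2 + (z2-z1)^2)
dx = -5 - 6 = -11
dy = 5 - 2 = 3
dz = 10 - 7 = 3
dx^2 + dy^2 + dz^2 = 121 + 9 + 9 = 139
d = sqrt(139)
d = 11.7898
11.7898 units


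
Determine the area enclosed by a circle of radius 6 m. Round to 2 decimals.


Shape: circle
Radius r = 6 m
Formula: A = pi * r^2
r^2 = 6^2 = 36
A = pi * 36
A = 113.1
113.1 m^2


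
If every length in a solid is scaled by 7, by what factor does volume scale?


Linear scale factor k = 7
Rule: under a linear scaling by k, volumes scale by k^3.
k^3 = 7 * 7 * 7
k^3 = 49 * 7
k^3 = 343
Volume scales by a factor of 343.
343 (dimensionless)


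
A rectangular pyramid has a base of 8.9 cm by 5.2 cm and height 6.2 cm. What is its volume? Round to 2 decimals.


Shape: rectangular pyramid
Base: 8.9 cm x 5.2 cm, Height h = 6.2 cm
Formula: V = (1/3) * base_area * h
base_area = 8.9 * 5.2 = 46.28
base_area * h = 46.28 * 6.2 = 286.936
V = 286.936 / 3
V = 95.65
95.65 cm^3


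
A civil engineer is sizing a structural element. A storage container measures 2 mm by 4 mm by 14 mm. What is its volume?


Shape: rectangular prism
l = 2 mm, w = 4 mm, h = 14 mm
Formula: V = l * w * h
V = 2 * 4 * 14
V = 8 * 14
V = 112
112 mm^3


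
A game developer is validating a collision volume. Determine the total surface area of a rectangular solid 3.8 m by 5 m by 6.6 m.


Shape: rectangular prism
l = 3.8 m, w = 5 m, h = 6.6 m
Formula: SA = 2(lw + lh + wh)
lw = 19, lh = 25.08, wh = 33
lw + lh + wh = 77.08
SA = 2 * 77.08
SA = 154.16
154.16 m^2


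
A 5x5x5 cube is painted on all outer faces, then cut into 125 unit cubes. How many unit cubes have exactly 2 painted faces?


Large cube: 5 x 5 x 5, cut into unit cubes.
n = 5, so n - 2 = 3
Cubes with 2 painted faces lie along the edges, excluding corners.
A cube has 12 edges; each contributes (n - 2) = 3 such cubes.
Count = 12 * 3 = 36
36 unit cubes


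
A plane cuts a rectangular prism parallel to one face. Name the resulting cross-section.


Solid: rectangular prism
Cutting plane: parallel to one face
Visualize the intersection of the plane with the solid's surface.
The boundary of the cut region is a rectangle.
rectangle


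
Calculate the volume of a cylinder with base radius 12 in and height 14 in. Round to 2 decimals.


Shape: cylinder
Radius r = 12 in, Height h = 14 in
Formula: V = pi * r^2 * h
r^2 = 144
V = pi * 144 * 14
V = 2016 * pi
V = 6333.45
6333.45 in^3


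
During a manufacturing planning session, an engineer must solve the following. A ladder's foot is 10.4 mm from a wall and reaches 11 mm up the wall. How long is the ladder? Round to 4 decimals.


Shape: right triangle
Legs a = 10.4 mm, b = 11 mm
Formula: c = sqrt(a^2 + b^2)
a^2 = 108.16, b^2 = 121
a^2 + b^2 = 229.16
c = sqrt(229.16)
c = 15.138
15.138 mm


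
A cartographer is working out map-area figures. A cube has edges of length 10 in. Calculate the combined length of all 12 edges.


Shape: cube
Side s = 10 in
A cube has 12 edges, all equal.
Formula: total edge length = 12 * s
Total = 12 * 10
Total = 120
120 in


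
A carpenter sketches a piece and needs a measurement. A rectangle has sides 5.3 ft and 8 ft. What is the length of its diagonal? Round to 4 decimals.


Shape: rectangle (diagonal via Pythagoras)
Sides: 5.3 ft and 8 ft
Formula: d = sqrt(l^2 + w^2)
l^2 = 28.09, w^2 = 64
l^2 + w^2 = 92.09
d = sqrt(92.09)
d = 9.5964
9.5964 ft


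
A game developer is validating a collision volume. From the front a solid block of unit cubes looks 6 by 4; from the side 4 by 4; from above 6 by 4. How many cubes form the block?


Orthographic views of a solid rectangular block:
Front view 6 x 4 -> length = 6, height = 4
Side view 4 x 4 -> width = 4, height = 4 (consistent)
Top view 6 x 4 -> confirms length = 6, width = 4
The block is 6 x 4 x 4.
Total unit cubes = 6 * 4 * 4 = 96
96 unit cubes


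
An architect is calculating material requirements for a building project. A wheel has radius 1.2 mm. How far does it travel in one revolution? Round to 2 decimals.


Shape: circle
Radius r = 1.2 mm
Formula: C = 2 * pi * r
C = 2 * pi * 1.2
C = 2.4 * pi
C = 7.54
7.54 mm


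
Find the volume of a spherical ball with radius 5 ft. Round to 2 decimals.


Shape: sphere
Radius r = 5 ft
Formula: V = (4/3) * pi * r^3
r^3 = 125
(4/3) * 125 = 166.666667
V = 166.666667 * pi
V = 523.6
523.6 ft^3


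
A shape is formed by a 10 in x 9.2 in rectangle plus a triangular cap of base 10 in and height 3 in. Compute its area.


Composite shape: rectangle + triangle
Rectangle area = 10 * 9.2 = 92
Triangle area = 0.5 * 10 * 3 = 15
Total = 92 + 15
Total = 107
107 in^2


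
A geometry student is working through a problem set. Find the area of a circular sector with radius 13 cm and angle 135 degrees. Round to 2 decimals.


Shape: circular sector
Radius r = 13 cm, Angle = 135 degrees
Formula: A = (angle/360) * pi * r^2
r^2 = 169
Fraction of circle = 135/360
A = (135/360) * pi * 169
A = 63.375 * pi
A = 199.1
199.1 cm^2


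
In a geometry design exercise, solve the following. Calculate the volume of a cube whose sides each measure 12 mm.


Shape: cube
Side s = 12 mm
Formula: V = s^3
V = 12 * 12 * 12
V = 144 * 12
V = 1728
1728 mm^3


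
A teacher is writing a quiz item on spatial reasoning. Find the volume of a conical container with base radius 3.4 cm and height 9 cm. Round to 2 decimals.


Shape: cone
Radius r = 3.4 cm, Height h = 9 cm
Formula: V = (1/3) * pi * r^2 * h
r^2 = 11.56
pi * r^2 * h = pi * 11.56 * 9 = 104.04 * pi
V = 104.04 * pi / 3
V = 108.95
108.95 cm^3


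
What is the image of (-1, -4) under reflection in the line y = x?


Transformation: reflection
Original point: (-1, -4)
Rule for reflection over y = x: (x, y) -> (y, x)
Apply: (-1, -4) -> (-4, -1)
(-4, -1)


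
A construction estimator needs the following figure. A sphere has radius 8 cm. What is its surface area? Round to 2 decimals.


Shape: sphere
Radius r = 8 cm
Formula: SA = 4 * pi * r^2
r^2 = 64
SA = 4 * pi * 64
SA = 256 * pi
SA = 804.25
804.25 cm^2


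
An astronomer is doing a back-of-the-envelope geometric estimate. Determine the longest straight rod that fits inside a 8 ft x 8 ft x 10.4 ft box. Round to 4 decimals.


Shape: rectangular box (space diagonal)
l = 8 ft, w = 8 ft, h = 10.4 ft
Visualize: the diagonal of the base, then a right triangle with that diagonal and the height.
Formula: d = sqrt(l^2 + w^2 + h^2)
l^2 + w^2 + h^2 = 64 + 64 + 108.16 = 236.16
d = sqrt(236.16)
d = 15.3675
15.3675 ft


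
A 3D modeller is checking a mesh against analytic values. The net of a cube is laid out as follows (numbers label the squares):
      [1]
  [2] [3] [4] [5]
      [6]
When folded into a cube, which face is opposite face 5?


Net: cross layout. Take square 3 as the base (bottom).
Fold the four squares in the horizontal row up around 3: 2 -> left, 4 -> right, 5 wraps to the top.
Fold 1 and 6 up from 3: 1 -> back, 6 -> front.
Opposite pairs are therefore: (1, 6), (2, 4), (3, 5).
Face 5 is opposite face 3.
face 3


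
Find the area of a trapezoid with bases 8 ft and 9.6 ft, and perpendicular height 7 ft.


Shape: trapezoid
Parallel sides a = 8 ft, b = 9.6 ft; Height h = 7 ft
Formula: A = (a + b) * h / 2
a + b = 8 + 9.6 = 17.6
A = 17.6 * 7 / 2
A = 123.2 / 2
A = 61.6
61.6 ft^2


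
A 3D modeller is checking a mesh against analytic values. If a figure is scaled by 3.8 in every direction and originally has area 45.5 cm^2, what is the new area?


Linear scale factor k = 3.8
Original area = 45.5 cm^2
Rule: under a linear scaling by k, areas scale by k^2.
k^2 = 3.8^2 = 14.44
New area = 45.5 * 14.44
New area = 657.02
657.02 cm^2


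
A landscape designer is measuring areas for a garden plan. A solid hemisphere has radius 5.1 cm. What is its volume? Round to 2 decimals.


Shape: hemisphere (half of a sphere)
Radius r = 5.1 cm
Formula: V = (1/2) * (4/3) * pi * r^3 = (2/3) * pi * r^3
r^3 = 132.651
(2/3) * 132.651 = 88.434
V = 88.434 * pi
V = 277.82
277.82 cm^3


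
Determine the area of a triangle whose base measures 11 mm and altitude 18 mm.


Shape: triangle
Base b = 11 mm, Height h = 18 mm
Formula: A = (1/2) * b * h
A = 0.5 * 11 * 18
A = 0.5 * 198
A = 99
99 mm^2


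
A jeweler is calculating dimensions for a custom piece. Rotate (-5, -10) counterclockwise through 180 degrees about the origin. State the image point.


Transformation: rotation about the origin
Original point: (-5, -10)
Rule for 180 deg: (x, y) -> (-x, -y)
Apply: (-5, -10) -> (5, 10)
(5, 10)


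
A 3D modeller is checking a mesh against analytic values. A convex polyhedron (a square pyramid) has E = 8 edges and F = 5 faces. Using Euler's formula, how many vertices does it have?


Polyhedron: square pyramid
Euler's formula for convex polyhedra: V - E + F = 2
Given: E = 8 edges and F = 5 faces
Solve for V:
V = 2 + E - F = 2 + 8 - 5 = 5
5 vertices


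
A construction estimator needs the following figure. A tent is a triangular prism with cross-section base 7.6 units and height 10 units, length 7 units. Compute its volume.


Shape: triangular prism
Triangle base = 7.6 units, triangle height = 10 units, prism length L = 7 units
Formula: V = (1/2 * b * h_tri) * L
Cross-section area = 0.5 * 7.6 * 10 = 38
V = 38 * 7
V = 266
266 units^3


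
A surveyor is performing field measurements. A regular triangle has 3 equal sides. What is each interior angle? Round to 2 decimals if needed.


Shape: regular triangle (3 sides)
Formula: interior angle = (n - 2) * 180 / n
(n - 2) = 1
(n - 2) * 180 = 180
angle = 180 / 3
angle = 60
60 degrees


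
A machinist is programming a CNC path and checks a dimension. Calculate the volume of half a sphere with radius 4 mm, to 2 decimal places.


Shape: hemisphere (half of a sphere)
Radius r = 4 mm
Formula: V = (1/2) * (4/3) * pi * r^3 = (2/3) * pi * r^3
r^3 = 64
(2/3) * 64 = 42.666667
V = 42.666667 * pi
V = 134.04
134.04 mm^3


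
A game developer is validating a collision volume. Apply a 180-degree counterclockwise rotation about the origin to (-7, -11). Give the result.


Transformation: rotation about the origin
Original point: (-7, -11)
Rule for 180 deg: (x, y) -> (-x, -y)
Apply: (-7, -11) -> (7, 11)
(7, 11)


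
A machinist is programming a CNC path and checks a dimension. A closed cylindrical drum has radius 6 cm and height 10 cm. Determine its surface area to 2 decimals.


Shape: closed cylinder
Radius r = 6 cm, Height h = 10 cm
Formula: SA = 2*pi*r^2 + 2*pi*r*h = 2*pi*r*(r + h)
r + h = 16
2 * r * (r + h) = 2 * 6 * 16 = 192
SA = 192 * pi
SA = 603.19
603.19 cm^2


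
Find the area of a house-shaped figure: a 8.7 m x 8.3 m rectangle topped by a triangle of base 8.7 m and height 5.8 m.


Composite shape: rectangle + triangle
Rectangle area = 8.7 * 8.3 = 72.21
Triangle area = 0.5 * 8.7 * 5.8 = 25.23
Total = 72.21 + 25.23
Total = 97.44
97.44 m^2


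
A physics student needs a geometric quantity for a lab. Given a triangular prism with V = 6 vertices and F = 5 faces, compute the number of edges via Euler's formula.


Polyhedron: triangular prism
Euler's formula for convex polyhedra: V - E + F = 2
Given: V = 6 vertices and F = 5 faces
Solve for E:
E = V + F - 2 = 6 + 5 - 2 = 9
9 edges


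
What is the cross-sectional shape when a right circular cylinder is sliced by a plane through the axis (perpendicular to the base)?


Solid: right circular cylinder
Cutting plane: through the axis (perpendicular to the base)
Visualize the intersection of the plane with the solid's surface.
The boundary of the cut region is a rectangle.
rectangle


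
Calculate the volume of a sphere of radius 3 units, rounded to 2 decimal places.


Shape: sphere
Radius r = 3 units
Formula: V = (4/3) * pi * r^3
r^3 = 27
(4/3) * 27 = 36
V = 36 * pi
V = 113.1
113.1 units^3


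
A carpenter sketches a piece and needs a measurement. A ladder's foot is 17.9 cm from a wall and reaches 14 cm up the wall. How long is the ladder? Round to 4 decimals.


Shape: right triangle
Legs a = 17.9 cm, b = 14 cm
Formula: c = sqrt(a^2 + b^2)
a^2 = 320.41, b^2 = 196
a^2 + b^2 = 516.41
c = sqrt(516.41)
c = 22.7247
22.7247 cm


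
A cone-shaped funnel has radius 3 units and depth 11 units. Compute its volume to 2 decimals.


Shape: cone
Radius r = 3 units, Height h = 11 units
Formula: V = (1/3) * pi * r^2 * h
r^2 = 9
pi * r^2 * h = pi * 9 * 11 = 99 * pi
V = 99 * pi / 3
V = 103.67
103.67 units^3


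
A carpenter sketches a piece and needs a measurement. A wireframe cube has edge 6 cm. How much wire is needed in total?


Shape: cube
Side s = 6 cm
A cube has 12 edges, all equal.
Formula: total edge length = 12 * s
Total = 12 * 6
Total = 72
72 cm


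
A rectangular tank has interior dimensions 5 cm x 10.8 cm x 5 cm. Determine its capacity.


Shape: rectangular prism
l = 5 cm, w = 10.8 cm, h = 5 cm
Formula: V = l * w * h
V = 5 * 10.8 * 5
V = 54 * 5
V = 270
270 cm^3


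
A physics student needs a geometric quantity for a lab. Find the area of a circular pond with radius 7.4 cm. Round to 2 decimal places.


Shape: circle
Radius r = 7.4 cm
Formula: A = pi * r^2
r^2 = 7.4^2 = 54.76
A = pi * 54.76
A = 172.03
172.03 cm^2


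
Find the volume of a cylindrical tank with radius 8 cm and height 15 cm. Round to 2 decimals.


Shape: cylinder
Radius r = 8 cm, Height h = 15 cm
Formula: V = pi * r^2 * h
r^2 = 64
V = pi * 64 * 15
V = 960 * pi
V = 3015.93
3015.93 cm^3
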